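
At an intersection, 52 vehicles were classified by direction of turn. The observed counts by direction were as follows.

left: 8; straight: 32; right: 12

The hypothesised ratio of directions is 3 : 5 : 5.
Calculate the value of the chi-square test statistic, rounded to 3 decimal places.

11.733

Ratio total = 13. Expected counts: 52×3/13 = 12, 52×5/13 = 20, 52×5/13 = 20.
χ² = (8−12)²/12 + (32−20)²/20 + (12−20)²/20
   = 1.3333 + 7.2000 + 3.2000
Sum = 11.733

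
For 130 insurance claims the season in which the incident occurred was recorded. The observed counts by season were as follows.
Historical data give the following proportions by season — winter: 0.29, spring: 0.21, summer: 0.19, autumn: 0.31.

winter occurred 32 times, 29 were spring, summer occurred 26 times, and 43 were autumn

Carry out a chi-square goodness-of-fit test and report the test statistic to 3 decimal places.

Expected counts E_i = n·p_i: 130×0.29 = 37.7, 130×0.21 = 27.3, 130×0.19 = 24.7, 130×0.31 = 40.3.
χ² = (32−37.7)²/37.7 + (29−27.3)²/27.3 + (26−24.7)²/24.7 + (43−40.3)²/40.3
   = 0.8618 + 0.1059 + 0.0684 + 0.1809
Sum = 1.217

1.217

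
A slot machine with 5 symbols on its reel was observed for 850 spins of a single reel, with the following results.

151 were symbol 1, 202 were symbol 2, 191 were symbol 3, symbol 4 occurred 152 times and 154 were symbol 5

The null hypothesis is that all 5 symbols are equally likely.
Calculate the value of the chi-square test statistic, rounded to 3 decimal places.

14.153

Expected count for each of the 5 categories: 850/5 = 170.
cat           O        E   (O−E)²/E
symbol 1    151      170     2.1235
symbol 2    202      170     6.0235
symbol 3    191      170     2.5941
symbol 4    152      170     1.9059
symbol 5    154      170     1.5059
Sum = 14.153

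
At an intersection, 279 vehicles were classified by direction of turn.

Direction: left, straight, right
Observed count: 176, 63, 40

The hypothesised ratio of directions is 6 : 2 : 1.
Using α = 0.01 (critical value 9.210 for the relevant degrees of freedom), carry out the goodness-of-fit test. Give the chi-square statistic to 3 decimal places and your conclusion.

3.167; do not reject

Ratio total = 9. Expected counts: 279×6/9 = 186, 279×2/9 = 62, 279×1/9 = 31.
cat           O        E   (O−E)²/E
left        176      186     0.5376
straight     63       62     0.0161
right        40       31     2.6129
Sum = 3.167
df = 2. Since 3.167 < 9.210, we do not reject H₀.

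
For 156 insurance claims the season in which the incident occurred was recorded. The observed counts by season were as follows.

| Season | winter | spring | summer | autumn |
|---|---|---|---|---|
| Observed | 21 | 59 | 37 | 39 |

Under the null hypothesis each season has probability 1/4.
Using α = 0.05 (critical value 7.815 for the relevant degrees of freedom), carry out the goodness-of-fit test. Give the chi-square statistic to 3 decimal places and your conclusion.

18.667; reject

Expected count for each of the 4 categories: 156/4 = 39.
winter: (21 − 39)²/39 = 324/39 = 8.3077
spring: (59 − 39)²/39 = 400/39 = 10.2564
summer: (37 − 39)²/39 = 4/39 = 0.1026
autumn: (39 − 39)²/39 = 0/39 = 0.0000
Sum = 18.667
df = 3. Since 18.667 > 7.815, we reject H₀.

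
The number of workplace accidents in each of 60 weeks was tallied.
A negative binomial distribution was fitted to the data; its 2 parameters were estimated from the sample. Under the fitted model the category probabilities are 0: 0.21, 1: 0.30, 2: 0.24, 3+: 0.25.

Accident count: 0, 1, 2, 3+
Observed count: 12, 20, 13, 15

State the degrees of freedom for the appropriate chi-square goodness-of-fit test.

There are k = 4 categories and 2 parameters estimated from the data, so df = 4 − 1 − 2 = 1.

1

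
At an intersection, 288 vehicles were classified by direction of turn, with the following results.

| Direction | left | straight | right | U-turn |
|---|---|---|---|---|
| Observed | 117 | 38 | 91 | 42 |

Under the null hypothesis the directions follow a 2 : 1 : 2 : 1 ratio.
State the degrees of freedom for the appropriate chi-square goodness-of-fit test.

There are k = 4 categories and no parameters were estimated from the data, so df = 4 − 1 = 3.

3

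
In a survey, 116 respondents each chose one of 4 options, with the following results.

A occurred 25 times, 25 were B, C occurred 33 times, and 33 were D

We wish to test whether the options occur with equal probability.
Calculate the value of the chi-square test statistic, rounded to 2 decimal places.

2.21

Expected count for each of the 4 categories: 116/4 = 29.
χ² = (25−29)²/29 + (25−29)²/29 + (33−29)²/29 + (33−29)²/29
   = 0.552 + 0.552 + 0.552 + 0.552
Sum = 2.21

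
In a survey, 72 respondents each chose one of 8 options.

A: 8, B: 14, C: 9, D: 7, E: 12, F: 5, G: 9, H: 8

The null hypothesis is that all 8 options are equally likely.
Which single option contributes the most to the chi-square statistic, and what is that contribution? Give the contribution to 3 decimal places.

B, 2.778

Expected count for each of the 8 categories: 72/8 = 9.
A: (8 − 9)²/9 = 1/9 = 0.1111
B: (14 − 9)²/9 = 25/9 = 2.7778
C: (9 − 9)²/9 = 0/9 = 0.0000
D: (7 − 9)²/9 = 4/9 = 0.4444
E: (12 − 9)²/9 = 9/9 = 1.0000
F: (5 − 9)²/9 = 16/9 = 1.7778
G: (9 − 9)²/9 = 0/9 = 0.0000
H: (8 − 9)²/9 = 1/9 = 0.1111
The largest term is for B: 2.778.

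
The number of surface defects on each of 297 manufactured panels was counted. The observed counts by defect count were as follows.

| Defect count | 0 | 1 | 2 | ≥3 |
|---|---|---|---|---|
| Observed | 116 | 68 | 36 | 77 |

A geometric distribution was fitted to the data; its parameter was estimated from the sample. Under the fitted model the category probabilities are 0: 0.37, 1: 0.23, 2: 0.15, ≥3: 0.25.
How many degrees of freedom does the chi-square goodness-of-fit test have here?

2

There are k = 4 categories and 1 parameter estimated from the data, so df = 4 − 1 − 1 = 2.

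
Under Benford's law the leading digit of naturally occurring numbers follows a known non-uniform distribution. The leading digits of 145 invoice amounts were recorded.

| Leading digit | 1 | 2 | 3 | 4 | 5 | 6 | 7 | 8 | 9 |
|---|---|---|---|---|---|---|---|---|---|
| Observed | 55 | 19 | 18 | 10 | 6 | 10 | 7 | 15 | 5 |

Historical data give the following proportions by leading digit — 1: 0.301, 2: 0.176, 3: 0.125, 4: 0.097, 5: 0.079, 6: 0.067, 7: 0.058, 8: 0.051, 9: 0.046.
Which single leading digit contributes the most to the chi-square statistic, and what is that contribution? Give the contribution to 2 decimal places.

Expected counts E_i = n·p_i: 145×0.301 = 43.645, 145×0.176 = 25.52, 145×0.125 = 18.125, 145×0.097 = 14.065, 145×0.079 = 11.455, 145×0.067 = 9.715, 145×0.058 = 8.41, 145×0.051 = 7.395, 145×0.046 = 6.67.
χ² = (55−43.645)²/43.645 + (19−25.52)²/25.52 + (18−18.125)²/18.125 + (10−14.065)²/14.065 + (6−11.455)²/11.455 + (10−9.715)²/9.715 + (7−8.41)²/8.41 + (15−7.395)²/7.395 + (5−6.67)²/6.67
   = 2.954 + 1.666 + 0.001 + 1.175 + 2.598 + 0.008 + 0.236 + 7.821 + 0.418
The largest term is for 8: 7.82.

8, 7.82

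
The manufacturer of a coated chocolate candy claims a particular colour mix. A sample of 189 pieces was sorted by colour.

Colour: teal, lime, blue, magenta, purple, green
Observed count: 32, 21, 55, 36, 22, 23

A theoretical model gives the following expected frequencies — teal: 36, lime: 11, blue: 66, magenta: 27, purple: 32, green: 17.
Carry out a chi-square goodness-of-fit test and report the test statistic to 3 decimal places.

teal: (32 − 36)²/36 = 16/36 = 0.4444
lime: (21 − 11)²/11 = 100/11 = 9.0909
blue: (55 − 66)²/66 = 121/66 = 1.8333
magenta: (36 − 27)²/27 = 81/27 = 3.0000
purple: (22 − 32)²/32 = 100/32 = 3.1250
green: (23 − 17)²/17 = 36/17 = 2.1176
Sum = 19.611

19.611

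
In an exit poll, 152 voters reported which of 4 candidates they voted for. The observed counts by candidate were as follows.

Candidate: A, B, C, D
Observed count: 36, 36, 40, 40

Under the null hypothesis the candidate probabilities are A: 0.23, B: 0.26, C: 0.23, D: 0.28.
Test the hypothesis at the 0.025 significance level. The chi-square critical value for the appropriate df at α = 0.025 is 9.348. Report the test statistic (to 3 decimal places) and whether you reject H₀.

1.225; do not reject

Expected counts E_i = n·p_i: 152×0.23 = 34.96, 152×0.26 = 39.52, 152×0.23 = 34.96, 152×0.28 = 42.56.
cat         O        E   (O−E)²/E
A          36    34.96     0.0309
B          36    39.52     0.3135
C          40    34.96     0.7266
D          40    42.56     0.1540
Sum = 1.225
df = 3. Since 1.225 < 9.348, we do not reject H₀.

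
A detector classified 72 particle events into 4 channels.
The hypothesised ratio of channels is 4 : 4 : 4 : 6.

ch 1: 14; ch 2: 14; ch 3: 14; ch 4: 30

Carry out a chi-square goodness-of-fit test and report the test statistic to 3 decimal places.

Ratio total = 18. Expected counts: 72×4/18 = 16, 72×4/18 = 16, 72×4/18 = 16, 72×6/18 = 24.
ch 1: (14 − 16)²/16 = 4/16 = 0.2500
ch 2: (14 − 16)²/16 = 4/16 = 0.2500
ch 3: (14 − 16)²/16 = 4/16 = 0.2500
ch 4: (30 − 24)²/24 = 36/24 = 1.5000
Sum = 2.250

2.250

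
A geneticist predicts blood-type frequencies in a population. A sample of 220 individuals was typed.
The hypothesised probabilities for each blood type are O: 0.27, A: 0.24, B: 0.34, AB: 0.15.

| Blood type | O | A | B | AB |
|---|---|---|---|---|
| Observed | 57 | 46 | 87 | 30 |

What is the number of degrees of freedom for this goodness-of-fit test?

There are k = 4 categories and no parameters were estimated from the data, so df = 4 − 1 = 3.

3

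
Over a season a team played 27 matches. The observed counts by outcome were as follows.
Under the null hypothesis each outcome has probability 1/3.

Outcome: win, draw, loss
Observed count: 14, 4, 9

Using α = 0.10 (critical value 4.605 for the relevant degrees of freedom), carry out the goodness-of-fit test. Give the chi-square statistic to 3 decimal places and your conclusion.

Expected count for each of the 3 categories: 27/3 = 9.
cat         O        E   (O−E)²/E
win        14        9     2.7778
draw        4        9     2.7778
loss        9        9     0.0000
Sum = 5.556
df = 2. Since 5.556 > 4.605, we reject H₀.

5.556; reject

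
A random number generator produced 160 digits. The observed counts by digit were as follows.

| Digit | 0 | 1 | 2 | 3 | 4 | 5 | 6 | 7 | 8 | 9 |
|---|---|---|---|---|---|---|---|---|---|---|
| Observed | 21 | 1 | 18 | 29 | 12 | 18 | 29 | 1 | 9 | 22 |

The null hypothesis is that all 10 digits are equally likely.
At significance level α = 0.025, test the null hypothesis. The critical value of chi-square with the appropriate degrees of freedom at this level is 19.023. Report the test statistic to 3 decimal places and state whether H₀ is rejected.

Under H₀ each category has probability 1/10, so each expected count is 160/10 = 16.
χ² = (21−16)²/16 + (1−16)²/16 + (18−16)²/16 + (29−16)²/16 + (12−16)²/16 + (18−16)²/16 + (29−16)²/16 + (1−16)²/16 + (9−16)²/16 + (22−16)²/16
   = 1.5625 + 14.0625 + 0.2500 + 10.5625 + 1.0000 + 0.2500 + 10.5625 + 14.0625 + 3.0625 + 2.2500
Sum = 57.625
df = 9. Since 57.625 > 19.023, we reject H₀.

57.625; reject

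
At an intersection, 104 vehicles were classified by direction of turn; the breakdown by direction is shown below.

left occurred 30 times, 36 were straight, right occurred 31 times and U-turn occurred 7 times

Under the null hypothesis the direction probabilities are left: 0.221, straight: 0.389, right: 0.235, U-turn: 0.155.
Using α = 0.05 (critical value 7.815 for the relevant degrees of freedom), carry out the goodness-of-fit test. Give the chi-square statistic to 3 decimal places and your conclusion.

9.553; reject

Expected counts E_i = n·p_i: 104×0.221 = 22.984, 104×0.389 = 40.456, 104×0.235 = 24.44, 104×0.155 = 16.12.
χ² = (30−22.984)²/22.984 + (36−40.456)²/40.456 + (31−24.44)²/24.44 + (7−16.12)²/16.12
   = 2.1417 + 0.4908 + 1.7608 + 5.1597
Sum = 9.553
df = 3. Since 9.553 > 7.815, we reject H₀.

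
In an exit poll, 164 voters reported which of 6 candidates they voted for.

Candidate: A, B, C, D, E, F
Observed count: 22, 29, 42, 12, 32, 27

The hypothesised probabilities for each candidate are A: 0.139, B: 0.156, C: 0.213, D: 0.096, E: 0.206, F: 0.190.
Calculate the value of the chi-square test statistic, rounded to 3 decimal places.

3.454

Expected counts E_i = n·p_i: 164×0.139 = 22.796, 164×0.156 = 25.584, 164×0.213 = 34.932, 164×0.096 = 15.744, 164×0.206 = 33.784, 164×0.190 = 31.16.
A: (22 − 22.796)²/22.796 = 0.633616/22.796 = 0.0278
B: (29 − 25.584)²/25.584 = 11.669056/25.584 = 0.4561
C: (42 − 34.932)²/34.932 = 49.956624/34.932 = 1.4301
D: (12 − 15.744)²/15.744 = 14.017536/15.744 = 0.8903
E: (32 − 33.784)²/33.784 = 3.182656/33.784 = 0.0942
F: (27 − 31.16)²/31.16 = 17.3056/31.16 = 0.5554
Sum = 3.454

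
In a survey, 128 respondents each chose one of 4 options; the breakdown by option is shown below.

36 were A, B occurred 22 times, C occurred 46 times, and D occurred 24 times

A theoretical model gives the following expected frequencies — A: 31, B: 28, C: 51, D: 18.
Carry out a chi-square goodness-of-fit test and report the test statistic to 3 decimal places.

4.582

A: (36 − 31)²/31 = 25/31 = 0.8065
B: (22 − 28)²/28 = 36/28 = 1.2857
C: (46 − 51)²/51 = 25/51 = 0.4902
D: (24 − 18)²/18 = 36/18 = 2.0000
Sum = 4.582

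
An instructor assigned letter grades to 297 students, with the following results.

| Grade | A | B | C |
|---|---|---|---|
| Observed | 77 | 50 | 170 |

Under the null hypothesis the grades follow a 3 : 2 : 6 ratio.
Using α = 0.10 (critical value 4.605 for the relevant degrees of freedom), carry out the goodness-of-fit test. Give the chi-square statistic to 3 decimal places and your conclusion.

Ratio total = 11. Expected counts: 297×3/11 = 81, 297×2/11 = 54, 297×6/11 = 162.
A: (77 − 81)²/81 = 16/81 = 0.1975
B: (50 − 54)²/54 = 16/54 = 0.2963
C: (170 − 162)²/162 = 64/162 = 0.3951
Sum = 0.889
df = 2. Since 0.889 < 4.605, we do not reject H₀.

0.889; do not reject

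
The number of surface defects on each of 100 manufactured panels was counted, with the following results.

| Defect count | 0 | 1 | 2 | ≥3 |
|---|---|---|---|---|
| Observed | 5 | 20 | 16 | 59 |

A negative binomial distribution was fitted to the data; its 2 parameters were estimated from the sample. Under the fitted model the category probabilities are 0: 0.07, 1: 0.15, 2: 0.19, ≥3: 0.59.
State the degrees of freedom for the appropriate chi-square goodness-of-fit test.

1

There are k = 4 categories and 2 parameters estimated from the data, so df = 4 − 1 − 2 = 1.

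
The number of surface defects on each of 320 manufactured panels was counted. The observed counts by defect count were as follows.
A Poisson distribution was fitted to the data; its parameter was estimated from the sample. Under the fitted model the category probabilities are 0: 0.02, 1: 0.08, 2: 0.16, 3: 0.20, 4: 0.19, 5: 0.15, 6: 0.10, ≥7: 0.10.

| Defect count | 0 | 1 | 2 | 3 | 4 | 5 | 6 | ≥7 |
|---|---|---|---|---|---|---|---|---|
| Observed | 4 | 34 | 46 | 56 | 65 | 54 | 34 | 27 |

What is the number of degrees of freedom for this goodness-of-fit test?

There are k = 8 categories and 1 parameter estimated from the data, so df = 8 − 1 − 1 = 6.

6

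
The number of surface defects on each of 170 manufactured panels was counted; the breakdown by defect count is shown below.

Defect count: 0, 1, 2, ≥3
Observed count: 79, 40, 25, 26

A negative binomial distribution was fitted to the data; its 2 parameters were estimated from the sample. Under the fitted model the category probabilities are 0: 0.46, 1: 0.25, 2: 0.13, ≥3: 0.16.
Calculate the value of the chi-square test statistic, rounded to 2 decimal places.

Expected counts E_i = n·p_i: 170×0.46 = 78.2, 170×0.25 = 42.5, 170×0.13 = 22.1, 170×0.16 = 27.2.
cat         O        E   (O−E)²/E
0          79     78.2      0.008
1          40     42.5      0.147
2          25     22.1      0.381
≥3         26     27.2      0.053
Sum = 0.59

0.59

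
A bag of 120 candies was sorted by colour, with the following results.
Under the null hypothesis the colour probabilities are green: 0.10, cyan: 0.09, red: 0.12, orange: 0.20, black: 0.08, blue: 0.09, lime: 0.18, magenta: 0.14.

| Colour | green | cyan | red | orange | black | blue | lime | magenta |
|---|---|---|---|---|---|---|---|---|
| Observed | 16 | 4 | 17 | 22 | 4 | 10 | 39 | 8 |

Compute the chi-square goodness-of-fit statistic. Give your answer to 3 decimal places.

28.203

Expected counts E_i = n·p_i: 120×0.10 = 12, 120×0.09 = 10.8, 120×0.12 = 14.4, 120×0.20 = 24, 120×0.08 = 9.6, 120×0.09 = 10.8, 120×0.18 = 21.6, 120×0.14 = 16.8.
cat          O        E   (O−E)²/E
green       16       12     1.3333
cyan         4     10.8     4.2815
red         17     14.4     0.4694
orange      22       24     0.1667
black        4      9.6     3.2667
blue        10     10.8     0.0593
lime        39     21.6    14.0167
magenta      8     16.8     4.6095
Sum = 28.203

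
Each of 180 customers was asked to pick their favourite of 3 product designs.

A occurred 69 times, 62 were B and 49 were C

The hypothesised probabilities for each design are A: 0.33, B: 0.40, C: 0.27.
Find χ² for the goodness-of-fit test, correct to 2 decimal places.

2.94

Expected counts E_i = n·p_i: 180×0.33 = 59.4, 180×0.40 = 72, 180×0.27 = 48.6.
χ² = (69−59.4)²/59.4 + (62−72)²/72 + (49−48.6)²/48.6
   = 1.552 + 1.389 + 0.003
Sum = 2.94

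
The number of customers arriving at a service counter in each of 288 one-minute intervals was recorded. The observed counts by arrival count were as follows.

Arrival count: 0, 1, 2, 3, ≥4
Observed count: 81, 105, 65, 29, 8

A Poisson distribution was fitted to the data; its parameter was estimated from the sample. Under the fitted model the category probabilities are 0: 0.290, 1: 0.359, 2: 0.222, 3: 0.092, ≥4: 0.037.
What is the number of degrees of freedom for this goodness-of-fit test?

There are k = 5 categories and 1 parameter estimated from the data, so df = 5 − 1 − 1 = 3.

3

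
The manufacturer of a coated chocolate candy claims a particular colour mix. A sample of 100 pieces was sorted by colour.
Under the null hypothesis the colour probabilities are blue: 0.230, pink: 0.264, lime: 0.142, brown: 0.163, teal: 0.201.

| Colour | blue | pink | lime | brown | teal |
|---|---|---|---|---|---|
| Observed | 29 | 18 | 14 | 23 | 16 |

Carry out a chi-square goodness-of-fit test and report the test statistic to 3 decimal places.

Expected counts E_i = n·p_i: 100×0.230 = 23, 100×0.264 = 26.4, 100×0.142 = 14.2, 100×0.163 = 16.3, 100×0.201 = 20.1.
blue: (29 − 23)²/23 = 36/23 = 1.5652
pink: (18 − 26.4)²/26.4 = 70.56/26.4 = 2.6727
lime: (14 − 14.2)²/14.2 = 0.04/14.2 = 0.0028
brown: (23 − 16.3)²/16.3 = 44.89/16.3 = 2.7540
teal: (16 − 20.1)²/20.1 = 16.81/20.1 = 0.8363
Sum = 7.831

7.831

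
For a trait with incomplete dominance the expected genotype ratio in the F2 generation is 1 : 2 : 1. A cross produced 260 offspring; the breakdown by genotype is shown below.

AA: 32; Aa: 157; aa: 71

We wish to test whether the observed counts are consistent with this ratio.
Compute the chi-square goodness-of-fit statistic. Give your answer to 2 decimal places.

Ratio total = 4. Expected counts: 260×1/4 = 65, 260×2/4 = 130, 260×1/4 = 65.
AA: (32 − 65)²/65 = 1089/65 = 16.754
Aa: (157 − 130)²/130 = 729/130 = 5.608
aa: (71 − 65)²/65 = 36/65 = 0.554
Sum = 22.92

22.92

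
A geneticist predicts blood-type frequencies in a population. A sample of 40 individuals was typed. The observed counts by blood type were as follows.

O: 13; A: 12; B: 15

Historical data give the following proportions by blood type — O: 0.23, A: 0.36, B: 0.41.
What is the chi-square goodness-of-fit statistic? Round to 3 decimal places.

2.089

Expected counts E_i = n·p_i: 40×0.23 = 9.2, 40×0.36 = 14.4, 40×0.41 = 16.4.
cat         O        E   (O−E)²/E
O          13      9.2     1.5696
A          12     14.4     0.4000
B          15     16.4     0.1195
Sum = 2.089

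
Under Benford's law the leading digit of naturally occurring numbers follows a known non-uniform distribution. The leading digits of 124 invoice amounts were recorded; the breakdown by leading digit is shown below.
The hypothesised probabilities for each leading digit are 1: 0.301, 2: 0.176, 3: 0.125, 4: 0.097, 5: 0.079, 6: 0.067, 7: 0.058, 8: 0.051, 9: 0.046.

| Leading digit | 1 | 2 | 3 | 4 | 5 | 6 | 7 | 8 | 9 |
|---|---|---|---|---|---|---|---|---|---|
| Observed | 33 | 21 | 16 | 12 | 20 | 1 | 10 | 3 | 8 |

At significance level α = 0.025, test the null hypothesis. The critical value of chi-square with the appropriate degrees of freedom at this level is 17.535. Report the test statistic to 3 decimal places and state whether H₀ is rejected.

21.373; reject

Expected counts E_i = n·p_i: 124×0.301 = 37.324, 124×0.176 = 21.824, 124×0.125 = 15.5, 124×0.097 = 12.028, 124×0.079 = 9.796, 124×0.067 = 8.308, 124×0.058 = 7.192, 124×0.051 = 6.324, 124×0.046 = 5.704.
1: (33 − 37.324)²/37.324 = 18.696976/37.324 = 0.5009
2: (21 − 21.824)²/21.824 = 0.678976/21.824 = 0.0311
3: (16 − 15.5)²/15.5 = 0.25/15.5 = 0.0161
4: (12 − 12.028)²/12.028 = 0.000784/12.028 = 0.0001
5: (20 − 9.796)²/9.796 = 104.121616/9.796 = 10.6290
6: (1 − 8.308)²/8.308 = 53.406864/8.308 = 6.4284
7: (10 − 7.192)²/7.192 = 7.884864/7.192 = 1.0963
8: (3 − 6.324)²/6.324 = 11.048976/6.324 = 1.7471
9: (8 − 5.704)²/5.704 = 5.271616/5.704 = 0.9242
Sum = 21.373
df = 8. Since 21.373 > 17.535, we reject H₀.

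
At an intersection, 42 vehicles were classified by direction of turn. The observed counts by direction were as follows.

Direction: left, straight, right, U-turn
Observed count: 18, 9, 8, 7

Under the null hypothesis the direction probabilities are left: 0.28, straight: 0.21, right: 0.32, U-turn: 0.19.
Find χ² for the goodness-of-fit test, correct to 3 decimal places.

Expected counts E_i = n·p_i: 42×0.28 = 11.76, 42×0.21 = 8.82, 42×0.32 = 13.44, 42×0.19 = 7.98.
χ² = (18−11.76)²/11.76 + (9−8.82)²/8.82 + (8−13.44)²/13.44 + (7−7.98)²/7.98
   = 3.3110 + 0.0037 + 2.2019 + 0.1204
Sum = 5.637

5.637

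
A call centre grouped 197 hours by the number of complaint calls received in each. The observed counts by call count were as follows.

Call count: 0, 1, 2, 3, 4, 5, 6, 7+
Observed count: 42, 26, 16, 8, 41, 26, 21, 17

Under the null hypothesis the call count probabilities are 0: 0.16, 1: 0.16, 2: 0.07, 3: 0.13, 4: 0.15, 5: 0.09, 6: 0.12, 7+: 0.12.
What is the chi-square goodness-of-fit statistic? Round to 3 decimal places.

Expected counts E_i = n·p_i: 197×0.16 = 31.52, 197×0.16 = 31.52, 197×0.07 = 13.79, 197×0.13 = 25.61, 197×0.15 = 29.55, 197×0.09 = 17.73, 197×0.12 = 23.64, 197×0.12 = 23.64.
0: (42 − 31.52)²/31.52 = 109.8304/31.52 = 3.4845
1: (26 − 31.52)²/31.52 = 30.4704/31.52 = 0.9667
2: (16 − 13.79)²/13.79 = 4.8841/13.79 = 0.3542
3: (8 − 25.61)²/25.61 = 310.1121/25.61 = 12.1090
4: (41 − 29.55)²/29.55 = 131.1025/29.55 = 4.4366
5: (26 − 17.73)²/17.73 = 68.3929/17.73 = 3.8575
6: (21 − 23.64)²/23.64 = 6.9696/23.64 = 0.2948
7+: (17 − 23.64)²/23.64 = 44.0896/23.64 = 1.8650
Sum = 27.368

27.368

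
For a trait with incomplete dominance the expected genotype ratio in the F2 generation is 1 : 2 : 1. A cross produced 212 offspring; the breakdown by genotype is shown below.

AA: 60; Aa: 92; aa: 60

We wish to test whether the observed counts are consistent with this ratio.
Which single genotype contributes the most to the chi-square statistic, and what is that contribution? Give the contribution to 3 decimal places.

Aa, 1.849

Ratio total = 4. Expected counts: 212×1/4 = 53, 212×2/4 = 106, 212×1/4 = 53.
AA: (60 − 53)²/53 = 49/53 = 0.9245
Aa: (92 − 106)²/106 = 196/106 = 1.8491
aa: (60 − 53)²/53 = 49/53 = 0.9245
The largest term is for Aa: 1.849.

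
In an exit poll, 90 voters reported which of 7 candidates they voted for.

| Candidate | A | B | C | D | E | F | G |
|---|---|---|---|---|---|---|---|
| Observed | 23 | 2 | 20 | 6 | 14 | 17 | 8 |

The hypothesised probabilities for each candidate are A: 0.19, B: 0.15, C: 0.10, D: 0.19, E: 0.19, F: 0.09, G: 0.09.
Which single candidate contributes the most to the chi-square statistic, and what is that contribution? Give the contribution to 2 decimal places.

Expected counts E_i = n·p_i: 90×0.19 = 17.1, 90×0.15 = 13.5, 90×0.10 = 9, 90×0.19 = 17.1, 90×0.19 = 17.1, 90×0.09 = 8.1, 90×0.09 = 8.1.
χ² = (23−17.1)²/17.1 + (2−13.5)²/13.5 + (20−9)²/9 + (6−17.1)²/17.1 + (14−17.1)²/17.1 + (17−8.1)²/8.1 + (8−8.1)²/8.1
   = 2.036 + 9.796 + 13.444 + 7.205 + 0.562 + 9.779 + 0.001
The largest term is for C: 13.44.

C, 13.44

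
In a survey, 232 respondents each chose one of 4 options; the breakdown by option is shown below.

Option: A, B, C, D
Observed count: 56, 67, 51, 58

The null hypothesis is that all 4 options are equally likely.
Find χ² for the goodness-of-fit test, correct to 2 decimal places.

Expected count for each of the 4 categories: 232/4 = 58.
cat         O        E   (O−E)²/E
A          56       58      0.069
B          67       58      1.397
C          51       58      0.845
D          58       58      0.000
Sum = 2.31

2.31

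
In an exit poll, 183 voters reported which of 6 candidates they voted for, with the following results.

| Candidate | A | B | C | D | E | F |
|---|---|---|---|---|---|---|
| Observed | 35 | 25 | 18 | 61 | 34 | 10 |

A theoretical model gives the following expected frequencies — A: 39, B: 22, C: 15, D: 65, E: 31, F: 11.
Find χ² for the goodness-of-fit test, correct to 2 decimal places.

2.05

A: (35 − 39)²/39 = 16/39 = 0.410
B: (25 − 22)²/22 = 9/22 = 0.409
C: (18 − 15)²/15 = 9/15 = 0.600
D: (61 − 65)²/65 = 16/65 = 0.246
E: (34 − 31)²/31 = 9/31 = 0.290
F: (10 − 11)²/11 = 1/11 = 0.091
Sum = 2.05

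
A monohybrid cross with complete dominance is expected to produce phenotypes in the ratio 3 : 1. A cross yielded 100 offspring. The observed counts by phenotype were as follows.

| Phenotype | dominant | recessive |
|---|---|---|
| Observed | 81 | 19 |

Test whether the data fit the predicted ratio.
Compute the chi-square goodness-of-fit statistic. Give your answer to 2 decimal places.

1.92

Ratio total = 4. Expected counts: 100×3/4 = 75, 100×1/4 = 25.
dominant: (81 − 75)²/75 = 36/75 = 0.480
recessive: (19 − 25)²/25 = 36/25 = 1.440
Sum = 1.92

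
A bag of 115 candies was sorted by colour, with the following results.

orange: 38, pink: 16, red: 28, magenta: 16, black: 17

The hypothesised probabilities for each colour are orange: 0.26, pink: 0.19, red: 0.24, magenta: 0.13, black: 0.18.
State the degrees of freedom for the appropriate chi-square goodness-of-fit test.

There are k = 5 categories and no parameters were estimated from the data, so df = 5 − 1 = 4.

4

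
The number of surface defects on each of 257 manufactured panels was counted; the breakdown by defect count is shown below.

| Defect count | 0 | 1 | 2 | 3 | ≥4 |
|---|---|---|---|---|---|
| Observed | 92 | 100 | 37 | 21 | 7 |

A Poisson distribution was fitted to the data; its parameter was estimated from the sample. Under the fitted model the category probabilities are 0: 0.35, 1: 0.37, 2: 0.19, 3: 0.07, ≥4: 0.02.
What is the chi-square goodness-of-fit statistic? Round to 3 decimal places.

4.343

Expected counts E_i = n·p_i: 257×0.35 = 89.95, 257×0.37 = 95.09, 257×0.19 = 48.83, 257×0.07 = 17.99, 257×0.02 = 5.14.
χ² = (92−89.95)²/89.95 + (100−95.09)²/95.09 + (37−48.83)²/48.83 + (21−17.99)²/17.99 + (7−5.14)²/5.14
   = 0.0467 + 0.2535 + 2.8660 + 0.5036 + 0.6731
Sum = 4.343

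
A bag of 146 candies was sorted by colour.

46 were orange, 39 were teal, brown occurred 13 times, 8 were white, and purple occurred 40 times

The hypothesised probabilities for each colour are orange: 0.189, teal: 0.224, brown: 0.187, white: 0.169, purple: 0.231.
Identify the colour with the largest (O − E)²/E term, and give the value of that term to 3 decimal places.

orange, 12.277

Expected counts E_i = n·p_i: 146×0.189 = 27.594, 146×0.224 = 32.704, 146×0.187 = 27.302, 146×0.169 = 24.674, 146×0.231 = 33.726.
cat         O        E   (O−E)²/E
orange     46   27.594    12.2773
teal       39   32.704     1.2121
brown      13   27.302     7.4920
white       8   24.674    11.2678
purple     40   33.726     1.1671
The largest term is for orange: 12.277.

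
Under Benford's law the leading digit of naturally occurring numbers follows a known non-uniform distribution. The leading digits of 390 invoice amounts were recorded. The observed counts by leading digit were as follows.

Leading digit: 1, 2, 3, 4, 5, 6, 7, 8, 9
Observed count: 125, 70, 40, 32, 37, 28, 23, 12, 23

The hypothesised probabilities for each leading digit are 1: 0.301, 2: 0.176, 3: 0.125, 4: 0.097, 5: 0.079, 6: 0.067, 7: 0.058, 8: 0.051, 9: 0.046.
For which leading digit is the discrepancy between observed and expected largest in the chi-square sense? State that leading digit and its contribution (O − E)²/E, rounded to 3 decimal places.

8, 3.130

Expected counts E_i = n·p_i: 390×0.301 = 117.39, 390×0.176 = 68.64, 390×0.125 = 48.75, 390×0.097 = 37.83, 390×0.079 = 30.81, 390×0.067 = 26.13, 390×0.058 = 22.62, 390×0.051 = 19.89, 390×0.046 = 17.94.
χ² = (125−117.39)²/117.39 + (70−68.64)²/68.64 + (40−48.75)²/48.75 + (32−37.83)²/37.83 + (37−30.81)²/30.81 + (28−26.13)²/26.13 + (23−22.62)²/22.62 + (12−19.89)²/19.89 + (23−17.94)²/17.94
   = 0.4933 + 0.0269 + 1.5705 + 0.8985 + 1.2436 + 0.1338 + 0.0064 + 3.1298 + 1.4272
The largest term is for 8: 3.130.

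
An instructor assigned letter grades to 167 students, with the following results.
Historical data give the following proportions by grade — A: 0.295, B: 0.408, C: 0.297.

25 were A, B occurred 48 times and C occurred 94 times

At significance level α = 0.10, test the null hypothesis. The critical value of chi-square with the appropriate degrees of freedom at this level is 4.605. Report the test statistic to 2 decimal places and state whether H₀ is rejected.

Expected counts E_i = n·p_i: 167×0.295 = 49.265, 167×0.408 = 68.136, 167×0.297 = 49.599.
cat         O        E   (O−E)²/E
A          25   49.265     11.951
B          48   68.136      5.951
C          94   49.599     39.748
Sum = 57.65
df = 2. Since 57.65 > 4.605, we reject H₀.

57.65; reject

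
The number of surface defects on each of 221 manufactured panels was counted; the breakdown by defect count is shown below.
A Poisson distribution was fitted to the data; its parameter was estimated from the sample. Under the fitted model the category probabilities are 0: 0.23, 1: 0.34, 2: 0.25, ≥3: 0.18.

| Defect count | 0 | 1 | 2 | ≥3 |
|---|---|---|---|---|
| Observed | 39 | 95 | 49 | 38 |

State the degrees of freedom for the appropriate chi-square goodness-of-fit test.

2

There are k = 4 categories and 1 parameter estimated from the data, so df = 4 − 1 − 1 = 2.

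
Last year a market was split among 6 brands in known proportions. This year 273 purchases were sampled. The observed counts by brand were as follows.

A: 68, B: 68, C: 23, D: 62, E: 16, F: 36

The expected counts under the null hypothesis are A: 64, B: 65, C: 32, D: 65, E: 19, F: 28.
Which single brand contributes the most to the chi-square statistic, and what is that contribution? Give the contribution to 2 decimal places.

C, 2.53

cat         O        E   (O−E)²/E
A          68       64      0.250
B          68       65      0.138
C          23       32      2.531
D          62       65      0.138
E          16       19      0.474
F          36       28      2.286
The largest term is for C: 2.53.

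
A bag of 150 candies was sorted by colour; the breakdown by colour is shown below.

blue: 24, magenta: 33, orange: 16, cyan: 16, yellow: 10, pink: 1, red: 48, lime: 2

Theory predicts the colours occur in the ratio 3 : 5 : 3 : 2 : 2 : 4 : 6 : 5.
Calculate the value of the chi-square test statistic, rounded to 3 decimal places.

61.637

Ratio total = 30. Expected counts: 150×3/30 = 15, 150×5/30 = 25, 150×3/30 = 15, 150×2/30 = 10, 150×2/30 = 10, 150×4/30 = 20, 150×6/30 = 30, 150×5/30 = 25.
χ² = (24−15)²/15 + (33−25)²/25 + (16−15)²/15 + (16−10)²/10 + (10−10)²/10 + (1−20)²/20 + (48−30)²/30 + (2−25)²/25
   = 5.4000 + 2.5600 + 0.0667 + 3.6000 + 0.0000 + 18.0500 + 10.8000 + 21.1600
Sum = 61.637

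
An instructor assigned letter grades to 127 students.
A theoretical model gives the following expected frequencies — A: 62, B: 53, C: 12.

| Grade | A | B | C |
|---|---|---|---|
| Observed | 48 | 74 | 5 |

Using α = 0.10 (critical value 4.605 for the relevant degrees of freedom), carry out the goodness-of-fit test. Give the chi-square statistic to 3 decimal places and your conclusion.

15.565; reject

cat         O        E   (O−E)²/E
A          48       62     3.1613
B          74       53     8.3208
C           5       12     4.0833
Sum = 15.565
df = 2. Since 15.565 > 4.605, we reject H₀.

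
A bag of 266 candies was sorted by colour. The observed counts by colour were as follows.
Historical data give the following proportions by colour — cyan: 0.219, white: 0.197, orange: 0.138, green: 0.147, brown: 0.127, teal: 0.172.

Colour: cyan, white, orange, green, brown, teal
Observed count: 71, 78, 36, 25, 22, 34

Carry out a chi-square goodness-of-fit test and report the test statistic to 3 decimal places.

Expected counts E_i = n·p_i: 266×0.219 = 58.254, 266×0.197 = 52.402, 266×0.138 = 36.708, 266×0.147 = 39.102, 266×0.127 = 33.782, 266×0.172 = 45.752.
cat         O        E   (O−E)²/E
cyan       71   58.254     2.7888
white      78   52.402    12.5044
orange     36   36.708     0.0137
green      25   39.102     5.0858
brown      22   33.782     4.1092
teal       34   45.752     3.0187
Sum = 27.521

27.521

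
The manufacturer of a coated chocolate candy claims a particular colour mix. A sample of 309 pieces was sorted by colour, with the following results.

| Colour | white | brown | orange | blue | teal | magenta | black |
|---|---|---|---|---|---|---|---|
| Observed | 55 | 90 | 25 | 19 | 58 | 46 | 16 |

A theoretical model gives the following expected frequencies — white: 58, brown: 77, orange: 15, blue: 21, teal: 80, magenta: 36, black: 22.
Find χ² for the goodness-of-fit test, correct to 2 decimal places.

cat          O        E   (O−E)²/E
white       55       58      0.155
brown       90       77      2.195
orange      25       15      6.667
blue        19       21      0.190
teal        58       80      6.050
magenta     46       36      2.778
black       16       22      1.636
Sum = 19.67

19.67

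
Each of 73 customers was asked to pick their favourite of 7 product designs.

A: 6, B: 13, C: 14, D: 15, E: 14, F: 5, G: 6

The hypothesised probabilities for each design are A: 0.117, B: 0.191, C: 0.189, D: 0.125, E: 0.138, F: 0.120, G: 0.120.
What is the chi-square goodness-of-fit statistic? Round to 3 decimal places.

Expected counts E_i = n·p_i: 73×0.117 = 8.541, 73×0.191 = 13.943, 73×0.189 = 13.797, 73×0.125 = 9.125, 73×0.138 = 10.074, 73×0.120 = 8.76, 73×0.120 = 8.76.
χ² = (6−8.541)²/8.541 + (13−13.943)²/13.943 + (14−13.797)²/13.797 + (15−9.125)²/9.125 + (14−10.074)²/10.074 + (5−8.76)²/8.76 + (6−8.76)²/8.76
   = 0.7560 + 0.0638 + 0.0030 + 3.7825 + 1.5300 + 1.6139 + 0.8696
Sum = 8.619

8.619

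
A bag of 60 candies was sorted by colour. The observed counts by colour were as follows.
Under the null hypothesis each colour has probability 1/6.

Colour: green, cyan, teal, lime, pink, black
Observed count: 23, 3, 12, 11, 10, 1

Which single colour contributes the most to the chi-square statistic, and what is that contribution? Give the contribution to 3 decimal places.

green, 16.900

Under H₀ each category has probability 1/6, so each expected count is 60/6 = 10.
cat         O        E   (O−E)²/E
green      23       10    16.9000
cyan        3       10     4.9000
teal       12       10     0.4000
lime       11       10     0.1000
pink       10       10     0.0000
black       1       10     8.1000
The largest term is for green: 16.900.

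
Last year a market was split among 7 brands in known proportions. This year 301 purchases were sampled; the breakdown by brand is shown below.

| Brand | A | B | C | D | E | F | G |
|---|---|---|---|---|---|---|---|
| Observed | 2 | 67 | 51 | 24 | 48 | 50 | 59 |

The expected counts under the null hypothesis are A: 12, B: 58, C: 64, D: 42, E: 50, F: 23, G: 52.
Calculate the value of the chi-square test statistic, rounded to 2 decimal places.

cat         O        E   (O−E)²/E
A           2       12      8.333
B          67       58      1.397
C          51       64      2.641
D          24       42      7.714
E          48       50      0.080
F          50       23     31.696
G          59       52      0.942
Sum = 52.80

52.80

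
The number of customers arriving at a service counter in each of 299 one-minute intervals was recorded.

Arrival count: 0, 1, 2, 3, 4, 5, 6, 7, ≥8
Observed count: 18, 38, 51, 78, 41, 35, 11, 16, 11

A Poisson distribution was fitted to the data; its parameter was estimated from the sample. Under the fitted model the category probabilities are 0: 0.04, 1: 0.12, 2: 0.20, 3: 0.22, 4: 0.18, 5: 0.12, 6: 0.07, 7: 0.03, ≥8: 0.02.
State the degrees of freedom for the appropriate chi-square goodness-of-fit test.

7

There are k = 9 categories and 1 parameter estimated from the data, so df = 9 − 1 − 1 = 7.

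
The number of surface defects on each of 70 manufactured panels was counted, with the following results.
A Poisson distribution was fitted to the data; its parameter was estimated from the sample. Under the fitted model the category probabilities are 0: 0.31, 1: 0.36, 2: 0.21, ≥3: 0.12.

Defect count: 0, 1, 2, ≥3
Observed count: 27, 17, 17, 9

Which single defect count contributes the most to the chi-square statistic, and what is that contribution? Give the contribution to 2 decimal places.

Expected counts E_i = n·p_i: 70×0.31 = 21.7, 70×0.36 = 25.2, 70×0.21 = 14.7, 70×0.12 = 8.4.
0: (27 − 21.7)²/21.7 = 28.09/21.7 = 1.294
1: (17 − 25.2)²/25.2 = 67.24/25.2 = 2.668
2: (17 − 14.7)²/14.7 = 5.29/14.7 = 0.360
≥3: (9 − 8.4)²/8.4 = 0.36/8.4 = 0.043
The largest term is for 1: 2.67.

1, 2.67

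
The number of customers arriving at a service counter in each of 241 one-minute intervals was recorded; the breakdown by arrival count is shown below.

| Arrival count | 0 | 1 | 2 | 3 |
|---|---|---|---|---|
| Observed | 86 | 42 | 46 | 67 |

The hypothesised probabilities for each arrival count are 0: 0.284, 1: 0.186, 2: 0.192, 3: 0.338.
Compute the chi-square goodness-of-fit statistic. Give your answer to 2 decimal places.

Expected counts E_i = n·p_i: 241×0.284 = 68.444, 241×0.186 = 44.826, 241×0.192 = 46.272, 241×0.338 = 81.458.
0: (86 − 68.444)²/68.444 = 308.213136/68.444 = 4.503
1: (42 − 44.826)²/44.826 = 7.986276/44.826 = 0.178
2: (46 − 46.272)²/46.272 = 0.073984/46.272 = 0.002
3: (67 − 81.458)²/81.458 = 209.033764/81.458 = 2.566
Sum = 7.25

7.25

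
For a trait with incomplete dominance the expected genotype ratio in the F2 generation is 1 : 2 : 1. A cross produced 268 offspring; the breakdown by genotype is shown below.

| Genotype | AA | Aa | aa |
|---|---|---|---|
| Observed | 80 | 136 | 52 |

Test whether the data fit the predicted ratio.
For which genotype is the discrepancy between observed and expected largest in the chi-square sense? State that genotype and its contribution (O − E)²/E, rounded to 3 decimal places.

Ratio total = 4. Expected counts: 268×1/4 = 67, 268×2/4 = 134, 268×1/4 = 67.
cat         O        E   (O−E)²/E
AA         80       67     2.5224
Aa        136      134     0.0299
aa         52       67     3.3582
The largest term is for aa: 3.358.

aa, 3.358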